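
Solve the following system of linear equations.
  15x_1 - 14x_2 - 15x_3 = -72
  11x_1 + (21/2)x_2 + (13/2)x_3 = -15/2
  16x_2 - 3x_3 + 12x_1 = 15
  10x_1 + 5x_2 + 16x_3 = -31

Row-reduce:
R1 ← R1 / (15).
R2 ← R2 − 11·R1.
R3 ← R3 − 12·R1.
R4 ← R4 − 10·R1.
R2 ← R2 / (623/30).
R1 ← R1 + 14/15·R2.
R3 ← R3 − 136/5·R2.
R4 ← R4 − 43/3·R2.
R3 ← R3 / (-1239/89).
R1 ← R1 + 19/89·R3.
R2 ← R2 − 75/89·R3.
R4 ← R4 − 1239/89·R3.
Row 4 reduces to 0 = -1, a contradiction. The system is inconsistent.

no solution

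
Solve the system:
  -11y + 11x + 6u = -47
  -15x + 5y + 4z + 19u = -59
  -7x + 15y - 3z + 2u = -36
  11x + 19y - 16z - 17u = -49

x = -3, y = -2, z = 5, u = -6

Row-reduce the augmented matrix:
R1 ← R1 / (11).
R2 ← R2 + 15·R1.
R3 ← R3 + 7·R1.
R4 ← R4 − 11·R1.
R2 ← R2 / (-10).
R1 ← R1 + 1·R2.
R3 ← R3 − 8·R2.
R4 ← R4 − 30·R2.
R3 ← R3 / (1/5).
R1 ← R1 + 2/5·R3.
R2 ← R2 + 2/5·R3.
R4 ← R4 + 4·R3.
R4 ← R4 / (6708/11).
R1 ← R1 − 1165/22·R4.
R2 ← R2 − 1153/22·R4.
R3 ← R3 − 1516/11·R4.
Reading off the reduced rows gives x = -3, y = -2, z = 5, u = -6.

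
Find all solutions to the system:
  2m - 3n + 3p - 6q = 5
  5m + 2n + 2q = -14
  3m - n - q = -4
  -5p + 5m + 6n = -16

Row-reduce the augmented matrix:
R1 ← R1 / (2).
R2 ← R2 − 5·R1.
R3 ← R3 − 3·R1.
R4 ← R4 − 5·R1.
R2 ← R2 / (19/2).
R1 ← R1 + 3/2·R2.
R3 ← R3 − 7/2·R2.
R4 ← R4 − 27/2·R2.
R3 ← R3 / (-33/19).
R1 ← R1 − 6/19·R3.
R2 ← R2 + 15/19·R3.
R4 ← R4 + 35/19·R3.
R4 ← R4 / (-11).
R2 ← R2 − 1·R4.
R3 ← R3 + 1·R4.
Reading off the reduced rows gives m = -2, n = -1, p = 0, q = -1.

m = -2, n = -1, p = 0, q = -1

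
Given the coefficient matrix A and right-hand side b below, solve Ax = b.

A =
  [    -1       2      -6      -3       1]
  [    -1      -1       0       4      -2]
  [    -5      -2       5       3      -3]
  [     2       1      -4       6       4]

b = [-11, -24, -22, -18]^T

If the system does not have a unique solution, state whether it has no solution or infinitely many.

Row-reduce:
R1 ← R1 / (-1).
R2 ← R2 + 1·R1.
R3 ← R3 + 5·R1.
R4 ← R4 − 2·R1.
R2 ← R2 / (-3).
R1 ← R1 + 2·R2.
R3 ← R3 + 12·R2.
R4 ← R4 − 5·R2.
R3 ← R3 / (11).
R1 ← R1 − 2·R3.
R2 ← R2 + 2·R3.
R4 ← R4 + 6·R3.
R4 ← R4 / (205/33).
R1 ← R1 − 5/33·R4.
R2 ← R2 + 137/33·R4.
R3 ← R3 + 10/11·R4.
Rank is 4 with 5 unknowns, leaving x_5 free.

infinitely many solutions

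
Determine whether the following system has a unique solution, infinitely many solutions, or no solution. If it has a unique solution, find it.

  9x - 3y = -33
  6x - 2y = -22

infinitely many solutions

Row-reduce:
R1 ← R1 / (9).
R2 ← R2 − 6·R1.
Rank is 1 with 2 unknowns, leaving y free.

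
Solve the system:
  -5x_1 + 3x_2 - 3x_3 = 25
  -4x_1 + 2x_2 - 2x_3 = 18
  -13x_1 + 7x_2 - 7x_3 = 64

no solution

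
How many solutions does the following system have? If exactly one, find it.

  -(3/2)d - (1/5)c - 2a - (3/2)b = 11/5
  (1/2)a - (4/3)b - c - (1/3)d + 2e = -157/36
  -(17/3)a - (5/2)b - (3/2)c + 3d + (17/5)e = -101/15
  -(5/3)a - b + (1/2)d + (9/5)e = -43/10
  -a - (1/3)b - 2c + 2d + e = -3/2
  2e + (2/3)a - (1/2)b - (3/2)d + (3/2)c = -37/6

Row-reduce the augmented matrix:
R1 ← R1 / (-2).
R2 ← R2 − 1/2·R1.
R3 ← R3 + 17/3·R1.
R4 ← R4 + 5/3·R1.
R5 ← R5 + 1·R1.
R6 ← R6 − 2/3·R1.
R2 ← R2 / (-41/24).
R1 ← R1 − 3/4·R2.
R3 ← R3 − 7/4·R2.
R4 ← R4 − 1/4·R2.
R5 ← R5 − 5/12·R2.
R6 ← R6 + 1·R2.
R3 ← R3 / (-2471/1230).
R1 ← R1 + 74/205·R3.
R2 ← R2 − 126/205·R3.
R4 ← R4 − 8/615·R3.
R5 ← R5 + 442/205·R3.
R6 ← R6 − 2519/1230·R3.
R4 ← R4 / (8345/4942).
R1 ← R1 + 1812/2471·R4.
R2 ← R2 − 851/353·R4.
R3 ← R3 + 8025/2471·R4.
R5 ← R5 + 32803/7413·R4.
R6 ← R6 − 25035/4942·R4.
R5 ← R5 / (152261/125175).
R1 ← R1 − 34344/41725·R5.
R2 ← R2 + 106054/41725·R5.
R3 ← R3 − 2304/1669·R5.
R4 ← R4 − 52582/41725·R5.
R6 reduces to 0 = 0, so the extra equation is consistent.
Reading off the reduced rows gives a = -1/2, b = 0, c = -1, d = -2/3, e = -8/3.

a = -1/2, b = 0, c = -1, d = -2/3, e = -8/3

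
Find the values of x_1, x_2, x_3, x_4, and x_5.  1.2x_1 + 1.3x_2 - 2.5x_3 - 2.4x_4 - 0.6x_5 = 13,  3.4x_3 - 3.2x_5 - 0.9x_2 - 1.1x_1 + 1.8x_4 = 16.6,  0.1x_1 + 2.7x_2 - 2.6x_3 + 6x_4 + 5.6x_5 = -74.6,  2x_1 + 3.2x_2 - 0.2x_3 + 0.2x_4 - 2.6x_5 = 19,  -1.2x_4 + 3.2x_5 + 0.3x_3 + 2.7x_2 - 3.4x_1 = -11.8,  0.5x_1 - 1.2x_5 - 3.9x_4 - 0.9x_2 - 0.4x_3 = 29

x_1 = 1, x_2 = 1, x_3 = 3, x_4 = -6, x_5 = -6

Row-reduce the augmented matrix:
R1 ← R1 / (6/5).
R2 ← R2 + 11/10·R1.
R3 ← R3 − 1/10·R1.
R4 ← R4 − 2·R1.
R5 ← R5 + 17/5·R1.
R6 ← R6 − 1/2·R1.
R2 ← R2 / (7/24).
R1 ← R1 − 13/12·R2.
R3 ← R3 − 311/120·R2.
R4 ← R4 − 31/30·R2.
R5 ← R5 − 383/60·R2.
R6 ← R6 + 173/120·R2.
R3 ← R3 / (-306/25).
R1 ← R1 + 31/5·R3.
R2 ← R2 − 19/5·R3.
R4 ← R4 − 1/25·R3.
R5 ← R5 + 776/25·R3.
R6 ← R6 − 153/25·R3.
R4 ← R4 / (2881/510).
R1 ← R1 + 3895/714·R4.
R2 ← R2 − 169/102·R4.
R3 ← R3 + 569/714·R4.
R5 ← R5 + 42808/1785·R4.
R5 ← R5 / (2111035/60501).
R1 ← R1 − 308305/60501·R5.
R2 ← R2 + 36499/8643·R5.
R3 ← R3 + 91807/60501·R5.
R4 ← R4 − 18074/8643·R5.
R6 reduces to 0 = 0, so the extra equation is consistent.
Reading off the reduced rows gives x_1 = 1, x_2 = 1, x_3 = 3, x_4 = -6, x_5 = -6.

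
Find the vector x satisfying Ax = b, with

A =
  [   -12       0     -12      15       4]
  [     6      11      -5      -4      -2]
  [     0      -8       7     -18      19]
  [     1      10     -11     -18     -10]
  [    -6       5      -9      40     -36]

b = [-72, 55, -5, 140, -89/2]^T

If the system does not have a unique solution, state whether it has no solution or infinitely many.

no solution

Row-reduce:
R1 ← R1 / (-12).
R2 ← R2 − 6·R1.
R4 ← R4 − 1·R1.
R5 ← R5 + 6·R1.
R2 ← R2 / (11).
R3 ← R3 + 8·R2.
R4 ← R4 − 10·R2.
R5 ← R5 − 5·R2.
R3 ← R3 / (-1).
R1 ← R1 − 1·R3.
R2 ← R2 + 1·R3.
R4 ← R4 + 2·R3.
R5 ← R5 − 2·R3.
R4 ← R4 / (483/44).
R1 ← R1 + 735/44·R4.
R2 ← R2 − 347/22·R4.
R3 ← R3 − 170/11·R4.
Row 5 reduces to 0 = 1/2, a contradiction. The system is inconsistent.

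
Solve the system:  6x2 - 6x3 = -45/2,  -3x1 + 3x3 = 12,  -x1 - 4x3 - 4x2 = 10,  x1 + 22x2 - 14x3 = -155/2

Row-reduce the augmented matrix:
Swap R1 and R2.
R1 ← R1 / (-3).
R3 ← R3 + 1·R1.
R4 ← R4 − 1·R1.
R2 ← R2 / (6).
R3 ← R3 + 4·R2.
R4 ← R4 − 22·R2.
R3 ← R3 / (-9).
R1 ← R1 + 1·R3.
R2 ← R2 + 1·R3.
R4 ← R4 − 9·R3.
R4 reduces to 0 = 0, so the extra equation is consistent.
Reading off the reduced rows gives x1 = -3, x2 = -11/4, x3 = 1.

x1 = -3, x2 = -11/4, x3 = 1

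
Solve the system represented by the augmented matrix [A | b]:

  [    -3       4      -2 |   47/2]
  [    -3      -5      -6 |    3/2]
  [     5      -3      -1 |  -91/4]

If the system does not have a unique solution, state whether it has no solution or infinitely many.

Row-reduce the augmented matrix:
R1 ← R1 / (-3).
R2 ← R2 + 3·R1.
R3 ← R3 − 5·R1.
R2 ← R2 / (-9).
R1 ← R1 + 4/3·R2.
R3 ← R3 − 11/3·R2.
R3 ← R3 / (-161/27).
R1 ← R1 − 34/27·R3.
R2 ← R2 − 4/9·R3.
Reading off the reduced rows gives x_1 = -3, x_2 = 3, x_3 = -5/4.

x_1 = -3, x_2 = 3, x_3 = -5/4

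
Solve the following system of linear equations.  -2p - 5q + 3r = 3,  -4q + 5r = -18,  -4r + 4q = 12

p = -3, q = -3, r = -6

Row-reduce the augmented matrix:
R1 ← R1 / (-2).
R2 ← R2 / (-4).
R1 ← R1 − 5/2·R2.
R3 ← R3 − 4·R2.
R1 ← R1 − 13/8·R3.
R2 ← R2 + 5/4·R3.
Reading off the reduced rows gives p = -3, q = -3, r = -6.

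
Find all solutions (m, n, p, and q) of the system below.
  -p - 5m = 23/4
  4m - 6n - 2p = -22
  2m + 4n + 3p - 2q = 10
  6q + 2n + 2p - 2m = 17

Row-reduce the augmented matrix:
R1 ← R1 / (-5).
R2 ← R2 − 4·R1.
R3 ← R3 − 2·R1.
R4 ← R4 + 2·R1.
R2 ← R2 / (-6).
R3 ← R3 − 4·R2.
R4 ← R4 − 2·R2.
R3 ← R3 / (11/15).
R1 ← R1 − 1/5·R3.
R2 ← R2 − 7/15·R3.
R4 ← R4 − 22/15·R3.
R4 ← R4 / (10).
R1 ← R1 − 6/11·R4.
R2 ← R2 − 14/11·R4.
R3 ← R3 + 30/11·R4.
Reading off the reduced rows gives m = -7/4, n = 3/2, p = 3, q = 3/4.

m = -7/4, n = 3/2, p = 3, q = 3/4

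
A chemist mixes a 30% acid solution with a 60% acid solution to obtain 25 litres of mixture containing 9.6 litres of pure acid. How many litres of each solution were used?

litres of solution A: 18, litres of solution B: 7

Let a = litres of solution A, b = litres of solution B.
  a + b = 25
  (3/10)a + (3/5)b = 48/5
Row-reduce the augmented matrix:
R2 ← R2 − 3/10·R1.
R2 ← R2 / (3/10).
R1 ← R1 − 1·R2.
Reading off the reduced rows gives a = 18, b = 7.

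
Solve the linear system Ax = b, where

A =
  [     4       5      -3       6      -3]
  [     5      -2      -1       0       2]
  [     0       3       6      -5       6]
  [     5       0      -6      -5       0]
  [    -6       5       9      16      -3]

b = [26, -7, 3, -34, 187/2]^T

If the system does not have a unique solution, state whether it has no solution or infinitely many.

Row-reduce:
R1 ← R1 / (4).
R2 ← R2 − 5·R1.
R4 ← R4 − 5·R1.
R5 ← R5 + 6·R1.
R2 ← R2 / (-33/4).
R1 ← R1 − 5/4·R2.
R3 ← R3 − 3·R2.
R4 ← R4 + 25/4·R2.
R5 ← R5 − 25/2·R2.
R3 ← R3 / (7).
R1 ← R1 + 1/3·R3.
R2 ← R2 + 1/3·R3.
R4 ← R4 + 13/3·R3.
R5 ← R5 − 26/3·R3.
R4 ← R4 / (-2680/231).
R1 ← R1 + 1/231·R4.
R2 ← R2 − 125/231·R4.
R3 ← R3 + 85/77·R4.
R5 ← R5 − 5360/231·R4.
Row 5 reduces to 0 = -1/2, a contradiction. The system is inconsistent.

no solution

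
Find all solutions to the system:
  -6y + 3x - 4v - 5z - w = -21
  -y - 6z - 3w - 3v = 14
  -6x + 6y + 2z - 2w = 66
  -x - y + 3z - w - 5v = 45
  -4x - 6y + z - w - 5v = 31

Row-reduce the augmented matrix:
R1 ← R1 / (3).
R3 ← R3 + 6·R1.
R4 ← R4 + 1·R1.
R5 ← R5 + 4·R1.
R2 ← R2 / (-1).
R1 ← R1 + 2·R2.
R3 ← R3 + 6·R2.
R4 ← R4 + 3·R2.
R5 ← R5 + 14·R2.
R3 ← R3 / (28).
R1 ← R1 − 31/3·R3.
R2 ← R2 − 6·R3.
R4 ← R4 − 58/3·R3.
R5 ← R5 − 235/3·R3.
R4 ← R4 / (-2).
R1 ← R1 − 1/2·R4.
R3 ← R3 − 1/2·R4.
R5 ← R5 − 1/2·R4.
R5 ← R5 / (221/84).
R1 ← R1 + 1/12·R5.
R2 ← R2 − 6/7·R5.
R3 ← R3 + 59/84·R5.
R4 ← R4 − 89/42·R5.
Reading off the reduced rows gives x = -4, y = 4, z = 3, w = -6, v = -6.

x = -4, y = 4, z = 3, w = -6, v = -6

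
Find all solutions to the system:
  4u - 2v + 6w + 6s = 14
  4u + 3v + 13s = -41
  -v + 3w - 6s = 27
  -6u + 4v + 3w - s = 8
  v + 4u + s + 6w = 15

no solution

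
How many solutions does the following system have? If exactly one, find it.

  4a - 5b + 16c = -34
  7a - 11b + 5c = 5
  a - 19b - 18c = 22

a = 6, b = 2, c = -3

Row-reduce the augmented matrix:
R1 ← R1 / (4).
R2 ← R2 − 7·R1.
R3 ← R3 − 1·R1.
R2 ← R2 / (-9/4).
R1 ← R1 + 5/4·R2.
R3 ← R3 + 71/4·R2.
R3 ← R3 / (1435/9).
R1 ← R1 − 151/9·R3.
R2 ← R2 − 92/9·R3.
Reading off the reduced rows gives a = 6, b = 2, c = -3.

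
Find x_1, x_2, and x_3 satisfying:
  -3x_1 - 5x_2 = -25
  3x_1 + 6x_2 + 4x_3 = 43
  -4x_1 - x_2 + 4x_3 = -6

x_1 = 5, x_2 = 2, x_3 = 4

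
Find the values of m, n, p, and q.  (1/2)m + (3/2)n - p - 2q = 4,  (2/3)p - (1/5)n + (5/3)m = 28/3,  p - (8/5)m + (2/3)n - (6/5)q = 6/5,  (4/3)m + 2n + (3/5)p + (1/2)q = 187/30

Row-reduce the augmented matrix:
R1 ← R1 / (1/2).
R2 ← R2 − 5/3·R1.
R3 ← R3 + 8/5·R1.
R4 ← R4 − 4/3·R1.
R2 ← R2 / (-26/5).
R1 ← R1 − 3·R2.
R3 ← R3 − 82/15·R2.
R4 ← R4 + 2·R2.
R3 ← R3 / (391/195).
R1 ← R1 − 4/13·R3.
R2 ← R2 + 10/13·R3.
R4 ← R4 − 337/195·R3.
R4 ← R4 / (132983/35190).
R1 ← R1 + 74/1173·R4.
R2 ← R2 + 590/391·R4.
R3 ← R3 + 346/1173·R4.
Reading off the reduced rows gives m = 4, n = 0, p = 4, q = -3.

m = 4, n = 0, p = 4, q = -3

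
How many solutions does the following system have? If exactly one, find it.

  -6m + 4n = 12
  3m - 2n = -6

Row-reduce:
R1 ← R1 / (-6).
R2 ← R2 − 3·R1.
Rank is 1 with 2 unknowns, leaving n free.

infinitely many solutions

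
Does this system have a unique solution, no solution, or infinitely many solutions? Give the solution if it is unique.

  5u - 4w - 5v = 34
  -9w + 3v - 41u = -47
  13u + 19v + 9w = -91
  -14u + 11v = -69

u = 1, v = -5, w = -1

Row-reduce the augmented matrix:
R1 ← R1 / (5).
R2 ← R2 + 41·R1.
R3 ← R3 − 13·R1.
R4 ← R4 + 14·R1.
R2 ← R2 / (-38).
R1 ← R1 + 1·R2.
R3 ← R3 − 32·R2.
R4 ← R4 + 3·R2.
R3 ← R3 / (-79/5).
R1 ← R1 − 3/10·R3.
R2 ← R2 − 11/10·R3.
R4 ← R4 + 79/10·R3.
R4 reduces to 0 = 0, so the extra equation is consistent.
Reading off the reduced rows gives u = 1, v = -5, w = -1.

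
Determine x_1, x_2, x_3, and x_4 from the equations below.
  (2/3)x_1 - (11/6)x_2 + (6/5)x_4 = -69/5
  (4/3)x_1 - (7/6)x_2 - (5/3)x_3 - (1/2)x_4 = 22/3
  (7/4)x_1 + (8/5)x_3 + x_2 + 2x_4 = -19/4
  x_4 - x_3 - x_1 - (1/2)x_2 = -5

x_1 = 3, x_2 = 6, x_3 = -5, x_4 = -4

Row-reduce the augmented matrix:
R1 ← R1 / (2/3).
R2 ← R2 − 4/3·R1.
R3 ← R3 − 7/4·R1.
R4 ← R4 + 1·R1.
R2 ← R2 / (5/2).
R1 ← R1 + 11/4·R2.
R3 ← R3 − 93/16·R2.
R4 ← R4 + 13/4·R2.
R3 ← R3 / (219/40).
R1 ← R1 + 11/6·R3.
R2 ← R2 + 2/3·R3.
R4 ← R4 + 19/6·R3.
R4 ← R4 / (74393/32850).
R1 ← R1 − 7928/16425·R4.
R2 ← R2 + 7868/16425·R4.
R3 ← R3 − 2237/2190·R4.
Reading off the reduced rows gives x_1 = 3, x_2 = 6, x_3 = -5, x_4 = -4.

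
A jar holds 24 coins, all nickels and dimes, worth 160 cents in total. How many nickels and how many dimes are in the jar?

Let n = nickels, d = dimes.
  n + d = 24
  5n + 10d = 160
From equation 1: n = 24 − d.
Substitute into equation 2 and solve: d = 8.
Then n = 16.

nickels: 16, dimes: 8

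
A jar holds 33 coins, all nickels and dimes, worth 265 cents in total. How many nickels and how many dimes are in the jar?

nickels: 13, dimes: 20

Let n = nickels, d = dimes.
  n + d = 33
  5n + 10d = 265
From equation 1: n = 33 − d.
Substitute into equation 2 and solve: d = 20.
Then n = 13.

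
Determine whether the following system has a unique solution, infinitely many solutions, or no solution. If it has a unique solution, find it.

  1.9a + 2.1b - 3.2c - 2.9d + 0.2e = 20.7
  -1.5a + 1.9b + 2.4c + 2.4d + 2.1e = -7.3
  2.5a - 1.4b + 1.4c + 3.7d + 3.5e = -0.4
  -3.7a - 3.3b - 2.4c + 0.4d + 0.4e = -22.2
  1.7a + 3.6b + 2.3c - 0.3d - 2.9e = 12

a = 4, b = 2, c = 0, d = -3, e = 1

Row-reduce the augmented matrix:
R1 ← R1 / (19/10).
R2 ← R2 + 3/2·R1.
R3 ← R3 − 5/2·R1.
R4 ← R4 + 37/10·R1.
R5 ← R5 − 17/10·R1.
R2 ← R2 / (338/95).
R1 ← R1 − 21/19·R2.
R3 ← R3 + 791/190·R2.
R4 ← R4 − 15/19·R2.
R5 ← R5 − 327/190·R2.
R3 ← R3 / (4616/845).
R1 ← R1 + 278/169·R3.
R2 ← R2 + 6/169·R3.
R4 ← R4 + 1454/169·R3.
R5 ← R5 − 8829/1690·R3.
R4 ← R4 / (624899/92320).
R1 ← R1 − 13691/18464·R4.
R2 ← R2 − 1491/18464·R4.
R3 ← R3 − 51681/36928·R4.
R5 ← R5 + 1872293/369280·R4.
R5 ← R5 / (-66039669/24995960).
R1 ← R1 − 160283/1249798·R5.
R2 ← R2 − 698541/1249798·R5.
R3 ← R3 + 2244183/2499596·R5.
R4 ← R4 − 881415/624899·R5.
Reading off the reduced rows gives a = 4, b = 2, c = 0, d = -3, e = 1.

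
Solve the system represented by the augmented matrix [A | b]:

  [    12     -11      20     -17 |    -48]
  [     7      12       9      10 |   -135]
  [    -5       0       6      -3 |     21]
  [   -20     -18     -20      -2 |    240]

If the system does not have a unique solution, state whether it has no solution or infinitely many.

x_1 = -6, x_2 = -3, x_3 = -3, x_4 = -3

Row-reduce the augmented matrix:
R1 ← R1 / (12).
R2 ← R2 − 7·R1.
R3 ← R3 + 5·R1.
R4 ← R4 + 20·R1.
R2 ← R2 / (221/12).
R1 ← R1 + 11/12·R2.
R3 ← R3 + 55/12·R2.
R4 ← R4 + 109/3·R2.
R3 ← R3 / (3021/221).
R1 ← R1 − 339/221·R3.
R2 ← R2 + 32/221·R3.
R4 ← R4 − 1784/221·R3.
R4 ← R4 / (36212/3021).
R1 ← R1 − 151/1007·R4.
R2 ← R2 − 3103/3021·R4.
R3 ← R3 + 1133/3021·R4.
Reading off the reduced rows gives x_1 = -6, x_2 = -3, x_3 = -3, x_4 = -3.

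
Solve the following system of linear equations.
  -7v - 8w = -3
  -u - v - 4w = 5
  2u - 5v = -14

no solution

Row-reduce:
Swap R1 and R2.
R1 ← R1 / (-1).
R3 ← R3 − 2·R1.
R2 ← R2 / (-7).
R1 ← R1 − 1·R2.
R3 ← R3 + 7·R2.
Row 3 reduces to 0 = -1, a contradiction. The system is inconsistent.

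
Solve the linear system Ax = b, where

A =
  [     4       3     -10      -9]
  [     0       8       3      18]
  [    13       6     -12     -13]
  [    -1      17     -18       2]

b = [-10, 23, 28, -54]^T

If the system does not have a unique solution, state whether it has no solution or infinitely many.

Row-reduce the augmented matrix:
R1 ← R1 / (4).
R3 ← R3 − 13·R1.
R4 ← R4 + 1·R1.
R2 ← R2 / (8).
R1 ← R1 − 3/4·R2.
R3 ← R3 + 15/4·R2.
R4 ← R4 − 71/4·R2.
R3 ← R3 / (701/32).
R1 ← R1 + 89/32·R3.
R2 ← R2 − 3/8·R3.
R4 ← R4 + 869/32·R3.
R4 ← R4 / (-6718/701).
R1 ← R1 + 563/701·R4.
R2 ← R2 − 1281/701·R4.
R3 ← R3 − 790/701·R4.
Reading off the reduced rows gives x_1 = 6, x_2 = -2, x_3 = 1, x_4 = 2.

x_1 = 6, x_2 = -2, x_3 = 1, x_4 = 2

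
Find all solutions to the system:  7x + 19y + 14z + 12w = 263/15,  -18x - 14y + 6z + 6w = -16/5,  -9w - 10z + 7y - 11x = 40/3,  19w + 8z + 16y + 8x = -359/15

Row-reduce the augmented matrix:
R1 ← R1 / (7).
R2 ← R2 + 18·R1.
R3 ← R3 + 11·R1.
R4 ← R4 − 8·R1.
R2 ← R2 / (244/7).
R1 ← R1 − 19/7·R2.
R3 ← R3 − 258/7·R2.
R4 ← R4 + 40/7·R2.
R3 ← R3 / (-1977/61).
R1 ← R1 + 155/122·R3.
R2 ← R2 − 147/122·R3.
R4 ← R4 + 68/61·R3.
R4 ← R4 / (8125/659).
R1 ← R1 + 19/1318·R4.
R2 ← R2 + 33/1318·R4.
R3 ← R3 − 592/659·R4.
Reading off the reduced rows gives x = -2/3, y = 1, z = 14/5, w = -3.

x = -2/3, y = 1, z = 14/5, w = -3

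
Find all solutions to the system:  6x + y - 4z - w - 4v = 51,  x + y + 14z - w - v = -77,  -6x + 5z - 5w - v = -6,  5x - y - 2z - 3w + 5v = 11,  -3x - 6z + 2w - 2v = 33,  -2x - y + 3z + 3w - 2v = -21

x = 1, y = -4, z = -6, w = -5, v = -5

Row-reduce the augmented matrix:
R1 ← R1 / (6).
R2 ← R2 − 1·R1.
R3 ← R3 + 6·R1.
R4 ← R4 − 5·R1.
R5 ← R5 + 3·R1.
R6 ← R6 + 2·R1.
R2 ← R2 / (5/6).
R1 ← R1 − 1/6·R2.
R3 ← R3 − 1·R2.
R4 ← R4 + 11/6·R2.
R5 ← R5 − 1/2·R2.
R6 ← R6 + 2/3·R2.
R3 ← R3 / (-83/5).
R1 ← R1 + 18/5·R3.
R2 ← R2 − 88/5·R3.
R4 ← R4 − 168/5·R3.
R5 ← R5 + 84/5·R3.
R6 ← R6 − 67/5·R3.
R4 ← R4 / (-1172/83).
R1 ← R1 − 90/83·R4.
R2 ← R2 + 523/83·R4.
R3 ← R3 − 25/83·R4.
R5 ← R5 − 586/83·R4.
R6 ← R6 + 169/83·R4.
Swap R5 and R6.
R5 ← R5 / (-4141/586).
R1 ← R1 − 78/293·R5.
R2 ← R2 + 2645/586·R5.
R3 ← R3 − 141/586·R5.
R4 ← R4 − 71/586·R5.
R6 reduces to 0 = 0, so the extra equation is consistent.
Reading off the reduced rows gives x = 1, y = -4, z = -6, w = -5, v = -5.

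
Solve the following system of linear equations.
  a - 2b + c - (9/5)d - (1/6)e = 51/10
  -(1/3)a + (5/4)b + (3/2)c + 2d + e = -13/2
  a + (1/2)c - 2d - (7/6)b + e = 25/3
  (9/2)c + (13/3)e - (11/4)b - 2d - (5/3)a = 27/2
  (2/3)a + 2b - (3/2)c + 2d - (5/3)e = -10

Row-reduce:
R2 ← R2 + 1/3·R1.
R3 ← R3 − 1·R1.
R4 ← R4 + 5/3·R1.
R5 ← R5 − 2/3·R1.
R2 ← R2 / (7/12).
R1 ← R1 + 2·R2.
R3 ← R3 − 5/6·R2.
R4 ← R4 + 73/12·R2.
R5 ← R5 − 10/3·R2.
R3 ← R3 / (-131/42).
R1 ← R1 − 51/7·R3.
R2 ← R2 − 22/7·R3.
R4 ← R4 − 177/7·R3.
R5 ← R5 + 177/14·R3.
R4 ← R4 / (-5394/655).
R1 ← R1 + 1401/655·R4.
R2 ← R2 − 24/131·R4.
R3 ← R3 − 462/655·R4.
R5 ← R5 − 2697/655·R4.
Rank is 4 with 5 unknowns, leaving e free.

infinitely many solutions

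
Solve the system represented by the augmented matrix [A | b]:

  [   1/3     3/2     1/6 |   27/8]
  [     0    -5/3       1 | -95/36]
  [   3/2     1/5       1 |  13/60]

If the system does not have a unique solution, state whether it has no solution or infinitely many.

x_1 = -1, x_2 = 7/3, x_3 = 5/4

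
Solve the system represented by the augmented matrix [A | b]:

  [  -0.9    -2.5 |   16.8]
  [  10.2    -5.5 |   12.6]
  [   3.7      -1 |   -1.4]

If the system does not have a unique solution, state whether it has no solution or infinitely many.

x_1 = -2, x_2 = -6

Row-reduce the augmented matrix:
R1 ← R1 / (-9/10).
R2 ← R2 − 51/5·R1.
R3 ← R3 − 37/10·R1.
R2 ← R2 / (-203/6).
R1 ← R1 − 25/9·R2.
R3 ← R3 + 203/18·R2.
R3 reduces to 0 = 0, so the extra equation is consistent.
Reading off the reduced rows gives x_1 = -2, x_2 = -6.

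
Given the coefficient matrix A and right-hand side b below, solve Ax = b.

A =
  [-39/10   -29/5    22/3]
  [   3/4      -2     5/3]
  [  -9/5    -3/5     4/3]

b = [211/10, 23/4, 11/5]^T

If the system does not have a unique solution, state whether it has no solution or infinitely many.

Row-reduce:
R1 ← R1 / (-39/10).
R2 ← R2 − 3/4·R1.
R3 ← R3 + 9/5·R1.
R2 ← R2 / (-81/26).
R1 ← R1 − 58/39·R2.
R3 ← R3 − 27/13·R2.
Row 3 reduces to 0 = -1, a contradiction. The system is inconsistent.

no solution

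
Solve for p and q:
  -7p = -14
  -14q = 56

Row-reduce the augmented matrix:
R1 ← R1 / (-7).
R2 ← R2 / (-14).
Reading off the reduced rows gives p = 2, q = -4.

p = 2, q = -4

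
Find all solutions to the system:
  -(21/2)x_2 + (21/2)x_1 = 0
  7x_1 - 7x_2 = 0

Row-reduce:
R1 ← R1 / (21/2).
R2 ← R2 − 7·R1.
Rank is 1 with 2 unknowns, leaving x_2 free.

infinitely many solutions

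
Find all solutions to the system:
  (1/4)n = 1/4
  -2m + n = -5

m = 3, n = 1

From equation 2: n = -5 + 2·m.
Substitute into equation 1 and solve: m = 3.
Then n = 1.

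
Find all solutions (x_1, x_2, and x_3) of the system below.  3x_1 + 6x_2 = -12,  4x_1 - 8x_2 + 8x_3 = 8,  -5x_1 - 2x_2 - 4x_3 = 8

Row-reduce:
R1 ← R1 / (3).
R2 ← R2 − 4·R1.
R3 ← R3 + 5·R1.
R2 ← R2 / (-16).
R1 ← R1 − 2·R2.
R3 ← R3 − 8·R2.
Rank is 2 with 3 unknowns, leaving x_3 free.

infinitely many solutions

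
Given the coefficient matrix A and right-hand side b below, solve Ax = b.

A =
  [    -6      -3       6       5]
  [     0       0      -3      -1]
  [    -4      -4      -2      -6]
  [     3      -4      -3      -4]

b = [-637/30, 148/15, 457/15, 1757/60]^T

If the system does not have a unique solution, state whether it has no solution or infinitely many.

Row-reduce the augmented matrix:
R1 ← R1 / (-6).
R3 ← R3 + 4·R1.
R4 ← R4 − 3·R1.
Swap R2 and R3.
R2 ← R2 / (-2).
R1 ← R1 − 1/2·R2.
R4 ← R4 + 11/2·R2.
R3 ← R3 / (-3).
R1 ← R1 + 5/2·R3.
R2 ← R2 − 3·R3.
R4 ← R4 − 33/2·R3.
R4 ← R4 / (56/3).
R1 ← R1 + 7/3·R4.
R2 ← R2 − 11/3·R4.
R3 ← R3 − 1/3·R4.
Reading off the reduced rows gives x_1 = 1/4, x_2 = -8/3, x_3 = -12/5, x_4 = -8/3.

x_1 = 1/4, x_2 = -8/3, x_3 = -12/5, x_4 = -8/3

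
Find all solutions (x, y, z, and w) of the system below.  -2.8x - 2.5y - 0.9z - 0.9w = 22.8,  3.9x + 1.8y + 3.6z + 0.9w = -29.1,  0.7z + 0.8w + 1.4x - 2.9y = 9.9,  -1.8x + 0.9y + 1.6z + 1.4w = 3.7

x = -4, y = -5, z = -2, w = 3

Row-reduce the augmented matrix:
R1 ← R1 / (-14/5).
R2 ← R2 − 39/10·R1.
R3 ← R3 − 7/5·R1.
R4 ← R4 + 9/5·R1.
R2 ← R2 / (-471/280).
R1 ← R1 − 25/28·R2.
R3 ← R3 + 83/20·R2.
R4 ← R4 − 351/140·R2.
R3 ← R3 / (-4348/785).
R1 ← R1 − 246/157·R3.
R2 ← R2 + 219/157·R3.
R4 ← R4 − 8911/1570·R3.
R4 ← R4 / (235149/86960).
R1 ← R1 − 2085/4348·R4.
R2 ← R2 + 849/8696·R4.
R3 ← R3 + 1919/8696·R4.
Reading off the reduced rows gives x = -4, y = -5, z = -2, w = 3.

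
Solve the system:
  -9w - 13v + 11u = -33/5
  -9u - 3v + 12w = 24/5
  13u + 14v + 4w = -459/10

u = -5/2, v = -1/2, w = -8/5

Row-reduce the augmented matrix:
R1 ← R1 / (11).
R2 ← R2 + 9·R1.
R3 ← R3 − 13·R1.
R2 ← R2 / (-150/11).
R1 ← R1 + 13/11·R2.
R3 ← R3 − 323/11·R2.
R3 ← R3 / (1231/50).
R1 ← R1 + 61/50·R3.
R2 ← R2 + 17/50·R3.
Reading off the reduced rows gives u = -5/2, v = -1/2, w = -8/5.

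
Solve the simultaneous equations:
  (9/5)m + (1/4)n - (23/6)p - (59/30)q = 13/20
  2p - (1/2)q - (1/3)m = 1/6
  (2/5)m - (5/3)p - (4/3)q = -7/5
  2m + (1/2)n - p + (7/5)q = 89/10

Row-reduce:
R1 ← R1 / (9/5).
R2 ← R2 + 1/3·R1.
R3 ← R3 − 2/5·R1.
R4 ← R4 − 2·R1.
R2 ← R2 / (5/108).
R1 ← R1 − 5/36·R2.
R3 ← R3 + 1/18·R2.
R4 ← R4 − 2/9·R2.
R3 ← R3 / (11/15).
R1 ← R1 + 6·R3.
R2 ← R2 − 418/15·R3.
R4 ← R4 + 44/15·R3.
Row 4 reduces to 0 = 2, a contradiction. The system is inconsistent.

no solution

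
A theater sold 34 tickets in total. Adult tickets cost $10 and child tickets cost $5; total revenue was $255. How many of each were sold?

adult tickets: 17, child tickets: 17

Let a = adult tickets, c = child tickets.
  a + c = 34
  10a + 5c = 255
Row-reduce the augmented matrix:
R2 ← R2 − 10·R1.
R2 ← R2 / (-5).
R1 ← R1 − 1·R2.
Reading off the reduced rows gives a = 17, c = 17.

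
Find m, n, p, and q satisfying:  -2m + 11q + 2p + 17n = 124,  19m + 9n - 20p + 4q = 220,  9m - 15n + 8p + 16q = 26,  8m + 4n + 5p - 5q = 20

Row-reduce the augmented matrix:
R1 ← R1 / (-2).
R2 ← R2 − 19·R1.
R3 ← R3 − 9·R1.
R4 ← R4 − 8·R1.
R2 ← R2 / (341/2).
R1 ← R1 + 17/2·R2.
R3 ← R3 − 123/2·R2.
R4 ← R4 − 72·R2.
R3 ← R3 / (5920/341).
R1 ← R1 + 358/341·R3.
R2 ← R2 + 2/341·R3.
R4 ← R4 − 4577/341·R3.
R4 ← R4 / (-16103/592).
R1 ← R1 − 445/296·R4.
R2 ← R2 − 191/296·R4.
R3 ← R3 − 899/592·R4.
Reading off the reduced rows gives m = 5, n = 5, p = -3, q = 5.

m = 5, n = 5, p = -3, q = 5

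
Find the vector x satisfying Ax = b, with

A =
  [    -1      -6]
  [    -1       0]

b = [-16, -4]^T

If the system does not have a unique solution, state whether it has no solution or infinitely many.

From equation 1: x_1 = 16 − 6·x_2.
Substitute into equation 2 and solve: x_2 = 2.
Then x_1 = 4.

x_1 = 4, x_2 = 2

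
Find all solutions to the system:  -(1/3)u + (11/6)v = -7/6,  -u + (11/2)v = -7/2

Row-reduce:
R1 ← R1 / (-1/3).
R2 ← R2 + 1·R1.
Rank is 1 with 2 unknowns, leaving v free.

infinitely many solutions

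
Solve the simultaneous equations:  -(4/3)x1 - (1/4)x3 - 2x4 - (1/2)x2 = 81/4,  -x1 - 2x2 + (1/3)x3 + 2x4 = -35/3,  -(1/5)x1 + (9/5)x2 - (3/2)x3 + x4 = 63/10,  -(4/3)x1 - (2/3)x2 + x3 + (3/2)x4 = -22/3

x1 = -6, x2 = 2, x3 = -5, x4 = -6

Row-reduce the augmented matrix:
R1 ← R1 / (-4/3).
R2 ← R2 + 1·R1.
R3 ← R3 + 1/5·R1.
R4 ← R4 + 4/3·R1.
R2 ← R2 / (-13/8).
R1 ← R1 − 3/8·R2.
R3 ← R3 − 15/8·R2.
R4 ← R4 + 1/6·R2.
R3 ← R3 / (-56/65).
R1 ← R1 − 4/13·R3.
R2 ← R2 + 25/78·R3.
R4 ← R4 − 140/117·R3.
R4 ← R4 / (95/9).
R1 ← R1 − 59/14·R4.
R2 ← R2 + 1391/336·R4.
R3 ← R3 + 347/56·R4.
Reading off the reduced rows gives x1 = -6, x2 = 2, x3 = -5, x4 = -6.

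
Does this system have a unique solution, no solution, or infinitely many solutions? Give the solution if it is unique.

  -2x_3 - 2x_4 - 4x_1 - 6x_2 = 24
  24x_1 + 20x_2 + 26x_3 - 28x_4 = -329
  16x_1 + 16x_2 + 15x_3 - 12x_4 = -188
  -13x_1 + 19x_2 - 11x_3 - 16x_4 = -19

Row-reduce:
R1 ← R1 / (-4).
R2 ← R2 − 24·R1.
R3 ← R3 − 16·R1.
R4 ← R4 + 13·R1.
R2 ← R2 / (-16).
R1 ← R1 − 3/2·R2.
R3 ← R3 + 8·R2.
R4 ← R4 − 77/2·R2.
Swap R3 and R4.
R3 ← R3 / (467/16).
R1 ← R1 − 29/16·R3.
R2 ← R2 + 7/8·R3.
Row 4 reduces to 0 = 1/2, a contradiction. The system is inconsistent.

no solution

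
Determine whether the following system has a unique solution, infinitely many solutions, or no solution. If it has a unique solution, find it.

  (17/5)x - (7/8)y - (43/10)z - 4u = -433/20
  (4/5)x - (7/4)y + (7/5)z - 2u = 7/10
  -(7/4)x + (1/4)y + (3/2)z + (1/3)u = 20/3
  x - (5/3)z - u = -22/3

infinitely many solutions

Row-reduce:
R1 ← R1 / (17/5).
R2 ← R2 − 4/5·R1.
R3 ← R3 + 7/4·R1.
R4 ← R4 − 1·R1.
R2 ← R2 / (-105/68).
R1 ← R1 + 35/136·R2.
R3 ← R3 + 109/544·R2.
R4 ← R4 − 35/136·R2.
R3 ← R3 / (-431/420).
R1 ← R1 + 5/3·R3.
R2 ← R2 + 164/105·R3.
Rank is 3 with 4 unknowns, leaving u free.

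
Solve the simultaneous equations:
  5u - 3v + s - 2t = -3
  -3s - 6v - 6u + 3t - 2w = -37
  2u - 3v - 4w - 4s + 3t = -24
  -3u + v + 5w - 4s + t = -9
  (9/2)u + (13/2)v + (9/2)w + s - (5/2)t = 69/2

Row-reduce:
R1 ← R1 / (5).
R2 ← R2 + 6·R1.
R3 ← R3 − 2·R1.
R4 ← R4 + 3·R1.
R5 ← R5 − 9/2·R1.
R2 ← R2 / (-48/5).
R1 ← R1 + 3/5·R2.
R3 ← R3 + 9/5·R2.
R4 ← R4 + 4/5·R2.
R5 ← R5 − 46/5·R2.
R3 ← R3 / (-29/8).
R1 ← R1 − 1/8·R3.
R2 ← R2 − 5/24·R3.
R4 ← R4 − 31/6·R3.
R5 ← R5 − 31/12·R3.
R4 ← R4 / (-1573/174).
R1 ← R1 − 5/29·R4.
R2 ← R2 + 4/87·R4.
R3 ← R3 − 65/58·R4.
R5 ← R5 + 1573/348·R4.
Row 5 reduces to 0 = 2, a contradiction. The system is inconsistent.

no solution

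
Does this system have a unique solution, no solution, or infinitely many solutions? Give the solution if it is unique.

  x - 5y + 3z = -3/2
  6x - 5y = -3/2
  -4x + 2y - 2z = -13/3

x = 1, y = 3/2, z = 5/3

Row-reduce the augmented matrix:
R2 ← R2 − 6·R1.
R3 ← R3 + 4·R1.
R2 ← R2 / (25).
R1 ← R1 + 5·R2.
R3 ← R3 + 18·R2.
R3 ← R3 / (-74/25).
R1 ← R1 + 3/5·R3.
R2 ← R2 + 18/25·R3.
Reading off the reduced rows gives x = 1, y = 3/2, z = 5/3.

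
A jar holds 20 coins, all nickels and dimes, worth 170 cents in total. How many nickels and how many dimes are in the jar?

nickels: 6, dimes: 14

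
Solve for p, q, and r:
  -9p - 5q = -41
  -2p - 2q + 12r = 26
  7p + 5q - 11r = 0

Row-reduce the augmented matrix:
R1 ← R1 / (-9).
R2 ← R2 + 2·R1.
R3 ← R3 − 7·R1.
R2 ← R2 / (-8/9).
R1 ← R1 − 5/9·R2.
R3 ← R3 − 10/9·R2.
R3 ← R3 / (4).
R1 ← R1 − 15/2·R3.
R2 ← R2 + 27/2·R3.
Reading off the reduced rows gives p = 4, q = 1, r = 3.

p = 4, q = 1, r = 3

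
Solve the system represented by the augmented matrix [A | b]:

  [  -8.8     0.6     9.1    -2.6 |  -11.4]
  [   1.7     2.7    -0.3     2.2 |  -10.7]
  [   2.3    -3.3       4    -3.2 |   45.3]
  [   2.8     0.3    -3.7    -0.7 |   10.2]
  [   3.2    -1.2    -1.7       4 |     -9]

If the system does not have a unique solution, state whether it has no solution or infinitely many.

x_1 = 5, x_2 = -2, x_3 = 2, x_4 = -6

Row-reduce the augmented matrix:
R1 ← R1 / (-44/5).
R2 ← R2 − 17/10·R1.
R3 ← R3 − 23/10·R1.
R4 ← R4 − 14/5·R1.
R5 ← R5 − 16/5·R1.
R2 ← R2 / (1239/440).
R1 ← R1 + 3/44·R2.
R3 ← R3 + 1383/440·R2.
R4 ← R4 − 27/55·R2.
R5 ← R5 + 54/55·R2.
R3 ← R3 / (16532/2065).
R1 ← R1 + 825/826·R3.
R2 ← R2 − 1283/2478·R3.
R4 ← R4 + 1749/1652·R3.
R5 ← R5 − 1749/826·R3.
R4 ← R4 / (-68961/33064).
R1 ← R1 − 1471/16532·R4.
R2 ← R2 − 12089/16532·R4.
R3 ← R3 + 2049/8266·R4.
R5 ← R5 − 68961/16532·R4.
R5 reduces to 0 = 0, so the extra equation is consistent.
Reading off the reduced rows gives x_1 = 5, x_2 = -2, x_3 = 2, x_4 = -6.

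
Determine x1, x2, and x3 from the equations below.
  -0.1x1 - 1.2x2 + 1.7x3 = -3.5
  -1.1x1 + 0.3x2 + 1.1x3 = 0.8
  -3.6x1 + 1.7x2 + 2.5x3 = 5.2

Row-reduce the augmented matrix:
R1 ← R1 / (-1/10).
R2 ← R2 + 11/10·R1.
R3 ← R3 + 18/5·R1.
R2 ← R2 / (27/2).
R1 ← R1 − 12·R2.
R3 ← R3 − 449/10·R2.
R3 ← R3 / (-221/1350).
R1 ← R1 + 61/45·R3.
R2 ← R2 + 176/135·R3.
Reading off the reduced rows gives x1 = -4, x2 = -1, x3 = -3.

x1 = -4, x2 = -1, x3 = -3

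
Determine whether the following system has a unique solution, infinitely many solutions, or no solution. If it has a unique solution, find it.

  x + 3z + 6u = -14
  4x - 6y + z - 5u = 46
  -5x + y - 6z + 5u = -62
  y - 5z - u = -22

Row-reduce the augmented matrix:
R2 ← R2 − 4·R1.
R3 ← R3 + 5·R1.
R2 ← R2 / (-6).
R3 ← R3 − 1·R2.
R4 ← R4 − 1·R2.
R3 ← R3 / (43/6).
R1 ← R1 − 3·R3.
R2 ← R2 − 11/6·R3.
R4 ← R4 + 41/6·R3.
R4 ← R4 / (986/43).
R1 ← R1 + 285/43·R4.
R2 ← R2 + 124/43·R4.
R3 ← R3 − 181/43·R4.
Reading off the reduced rows gives x = 1, y = -2, z = 5, u = -5.

x = 1, y = -2, z = 5, u = -5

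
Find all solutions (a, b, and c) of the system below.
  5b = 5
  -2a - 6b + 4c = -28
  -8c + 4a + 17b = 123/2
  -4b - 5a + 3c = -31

no solution

Row-reduce:
Swap R1 and R2.
R1 ← R1 / (-2).
R3 ← R3 − 4·R1.
R4 ← R4 + 5·R1.
R2 ← R2 / (5).
R1 ← R1 − 3·R2.
R3 ← R3 − 5·R2.
R4 ← R4 − 11·R2.
Swap R3 and R4.
R3 ← R3 / (-7).
R1 ← R1 + 2·R3.
Row 4 reduces to 0 = 1/2, a contradiction. The system is inconsistent.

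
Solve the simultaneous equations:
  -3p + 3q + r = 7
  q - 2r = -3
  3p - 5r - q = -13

Row-reduce:
R1 ← R1 / (-3).
R3 ← R3 − 3·R1.
R1 ← R1 + 1·R2.
R3 ← R3 − 2·R2.
Rank is 2 with 3 unknowns, leaving r free.

infinitely many solutions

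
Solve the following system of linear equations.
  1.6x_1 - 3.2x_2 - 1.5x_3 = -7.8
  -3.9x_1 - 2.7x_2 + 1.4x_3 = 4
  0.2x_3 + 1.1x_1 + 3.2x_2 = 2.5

Row-reduce the augmented matrix:
R1 ← R1 / (8/5).
R2 ← R2 + 39/10·R1.
R3 ← R3 − 11/10·R1.
R2 ← R2 / (-21/2).
R1 ← R1 + 2·R2.
R3 ← R3 − 27/5·R2.
R3 ← R3 / (397/5600).
R1 ← R1 + 853/1680·R3.
R2 ← R2 − 361/1680·R3.
Reading off the reduced rows gives x_1 = -1, x_2 = 1, x_3 = 2.

x_1 = -1, x_2 = 1, x_3 = 2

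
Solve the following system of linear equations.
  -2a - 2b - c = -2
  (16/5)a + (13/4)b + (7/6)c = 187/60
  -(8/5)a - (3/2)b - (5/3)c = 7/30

Row-reduce:
R1 ← R1 / (-2).
R2 ← R2 − 16/5·R1.
R3 ← R3 + 8/5·R1.
R2 ← R2 / (1/20).
R1 ← R1 − 1·R2.
R3 ← R3 − 1/10·R2.
Row 3 reduces to 0 = 2, a contradiction. The system is inconsistent.

no solution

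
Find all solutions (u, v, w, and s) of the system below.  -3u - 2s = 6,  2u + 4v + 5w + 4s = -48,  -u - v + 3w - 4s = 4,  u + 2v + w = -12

Row-reduce the augmented matrix:
R1 ← R1 / (-3).
R2 ← R2 − 2·R1.
R3 ← R3 + 1·R1.
R4 ← R4 − 1·R1.
R2 ← R2 / (4).
R3 ← R3 + 1·R2.
R4 ← R4 − 2·R2.
R3 ← R3 / (17/4).
R2 ← R2 − 5/4·R3.
R4 ← R4 + 3/2·R3.
R4 ← R4 / (-50/17).
R1 ← R1 − 2/3·R4.
R2 ← R2 − 74/51·R4.
R3 ← R3 + 32/51·R4.
Reading off the reduced rows gives u = 0, v = -4, w = -4, s = -3.

u = 0, v = -4, w = -4, s = -3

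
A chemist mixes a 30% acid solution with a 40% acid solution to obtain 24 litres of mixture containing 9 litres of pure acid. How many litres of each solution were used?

litres of solution A: 6, litres of solution B: 18

Let a = litres of solution A, b = litres of solution B.
  a + b = 24
  (2/5)b + (3/10)a = 9
From equation 1: a = 24 − b.
Substitute into equation 2 and solve: b = 18.
Then a = 6.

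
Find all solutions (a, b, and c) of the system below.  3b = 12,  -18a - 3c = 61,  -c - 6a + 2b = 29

no solution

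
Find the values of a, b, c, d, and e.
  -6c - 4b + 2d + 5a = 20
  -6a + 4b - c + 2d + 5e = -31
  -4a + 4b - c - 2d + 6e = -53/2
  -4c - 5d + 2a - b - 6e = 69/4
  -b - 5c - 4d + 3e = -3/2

Row-reduce the augmented matrix:
R1 ← R1 / (5).
R2 ← R2 + 6·R1.
R3 ← R3 + 4·R1.
R4 ← R4 − 2·R1.
R2 ← R2 / (-4/5).
R1 ← R1 + 4/5·R2.
R3 ← R3 − 4/5·R2.
R4 ← R4 − 3/5·R2.
R5 ← R5 + 1·R2.
R3 ← R3 / (-14).
R1 ← R1 − 7·R3.
R2 ← R2 − 41/4·R3.
R4 ← R4 + 31/4·R3.
R5 ← R5 − 21/4·R3.
R4 ← R4 / (-33/7).
R1 ← R1 + 2·R4.
R2 ← R2 + 18/7·R4.
R3 ← R3 + 2/7·R4.
R5 ← R5 + 8·R4.
R5 ← R5 / (3967/264).
R1 ← R1 − 533/132·R5.
R2 ← R2 − 559/88·R5.
R3 ← R3 + 37/132·R5.
R4 ← R4 − 467/264·R5.
Reading off the reduced rows gives a = 5/2, b = -2, c = 0, d = -1/4, e = -3/2.

a = 5/2, b = -2, c = 0, d = -1/4, e = -3/2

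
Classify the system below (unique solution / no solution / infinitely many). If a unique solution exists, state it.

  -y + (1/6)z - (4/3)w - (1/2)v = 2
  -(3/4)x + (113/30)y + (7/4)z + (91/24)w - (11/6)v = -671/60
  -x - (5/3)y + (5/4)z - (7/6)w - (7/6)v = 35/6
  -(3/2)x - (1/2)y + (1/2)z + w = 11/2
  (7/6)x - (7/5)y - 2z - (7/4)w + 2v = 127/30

no solution

Row-reduce:
Swap R1 and R2.
R1 ← R1 / (-3/4).
R3 ← R3 + 1·R1.
R4 ← R4 + 3/2·R1.
R5 ← R5 − 7/6·R1.
R2 ← R2 / (-1).
R1 ← R1 + 226/45·R2.
R3 ← R3 + 301/45·R2.
R4 ← R4 + 241/30·R2.
R5 ← R5 − 602/135·R2.
R3 ← R3 / (-1187/540).
R1 ← R1 + 428/135·R3.
R2 ← R2 + 1/6·R3.
R4 ← R4 + 781/180·R3.
R5 ← R5 − 1187/810·R3.
R4 ← R4 / (-5671/4748).
R1 ← R1 + 5337/2374·R4.
R2 ← R2 − 1340/1187·R4.
R3 ← R3 + 1456/1187·R4.
Row 5 reduces to 0 = 2/3, a contradiction. The system is inconsistent.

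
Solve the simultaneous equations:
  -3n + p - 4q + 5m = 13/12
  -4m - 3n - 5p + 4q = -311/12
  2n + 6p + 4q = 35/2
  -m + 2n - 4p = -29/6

m = 1, n = 11/4, p = 7/3, q = -1/2

Row-reduce the augmented matrix:
R1 ← R1 / (5).
R2 ← R2 + 4·R1.
R4 ← R4 + 1·R1.
R2 ← R2 / (-27/5).
R1 ← R1 + 3/5·R2.
R3 ← R3 − 2·R2.
R4 ← R4 − 7/5·R2.
R3 ← R3 / (40/9).
R1 ← R1 − 2/3·R3.
R2 ← R2 − 7/9·R3.
R4 ← R4 + 44/9·R3.
R4 ← R4 / (62/15).
R1 ← R1 + 23/15·R4.
R2 ← R2 + 9/10·R4.
R3 ← R3 − 29/30·R4.
Reading off the reduced rows gives m = 1, n = 11/4, p = 7/3, q = -1/2.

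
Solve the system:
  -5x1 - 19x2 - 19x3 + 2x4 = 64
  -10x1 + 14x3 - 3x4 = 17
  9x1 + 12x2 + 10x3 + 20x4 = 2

Row-reduce:
R1 ← R1 / (-5).
R2 ← R2 + 10·R1.
R3 ← R3 − 9·R1.
R2 ← R2 / (38).
R1 ← R1 − 19/5·R2.
R3 ← R3 + 111/5·R2.
R3 ← R3 / (587/95).
R1 ← R1 + 7/5·R3.
R2 ← R2 − 26/19·R3.
Rank is 3 with 4 unknowns, leaving x4 free.

infinitely many solutions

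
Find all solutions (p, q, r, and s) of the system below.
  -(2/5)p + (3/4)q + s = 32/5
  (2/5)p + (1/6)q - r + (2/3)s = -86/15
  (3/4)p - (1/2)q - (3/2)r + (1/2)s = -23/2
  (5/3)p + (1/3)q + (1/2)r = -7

p = -6, q = 0, r = 6, s = 4

Row-reduce the augmented matrix:
R1 ← R1 / (-2/5).
R2 ← R2 − 2/5·R1.
R3 ← R3 − 3/4·R1.
R4 ← R4 − 5/3·R1.
R2 ← R2 / (11/12).
R1 ← R1 + 15/8·R2.
R3 ← R3 − 29/32·R2.
R4 ← R4 − 83/24·R2.
R3 ← R3 / (-45/88).
R1 ← R1 + 45/22·R3.
R2 ← R2 + 12/11·R3.
R4 ← R4 − 47/11·R3.
R4 ← R4 / (178/45).
R1 ← R1 + 2·R4.
R2 ← R2 − 4/15·R4.
R3 ← R3 + 64/45·R4.
Reading off the reduced rows gives p = -6, q = 0, r = 6, s = 4.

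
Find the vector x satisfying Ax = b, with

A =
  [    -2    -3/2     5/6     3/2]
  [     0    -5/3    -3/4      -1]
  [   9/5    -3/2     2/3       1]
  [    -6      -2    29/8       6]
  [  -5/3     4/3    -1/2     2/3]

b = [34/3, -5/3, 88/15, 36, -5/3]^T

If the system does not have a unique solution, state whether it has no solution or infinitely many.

no solution

Row-reduce:
R1 ← R1 / (-2).
R3 ← R3 − 9/5·R1.
R4 ← R4 + 6·R1.
R5 ← R5 + 5/3·R1.
R2 ← R2 / (-5/3).
R1 ← R1 − 3/4·R2.
R3 ← R3 + 57/20·R2.
R4 ← R4 − 5/2·R2.
R5 ← R5 − 31/12·R2.
R3 ← R3 / (3239/1200).
R1 ← R1 + 181/240·R3.
R2 ← R2 − 9/20·R3.
R5 ← R5 + 1697/720·R3.
Swap R4 and R5.
R4 ← R4 / (27439/19434).
R1 ← R1 + 425/6478·R4.
R2 ← R2 + 249/3239·R4.
R3 ← R3 − 4872/3239·R4.
Row 5 reduces to 0 = -1/2, a contradiction. The system is inconsistent.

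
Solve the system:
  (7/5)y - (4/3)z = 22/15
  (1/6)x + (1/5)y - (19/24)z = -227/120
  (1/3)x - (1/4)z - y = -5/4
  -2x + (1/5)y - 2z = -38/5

Row-reduce:
Swap R1 and R2.
R1 ← R1 / (1/6).
R3 ← R3 − 1/3·R1.
R4 ← R4 + 2·R1.
R2 ← R2 / (7/5).
R1 ← R1 − 6/5·R2.
R3 ← R3 + 7/5·R2.
R4 ← R4 − 13/5·R2.
Swap R3 and R4.
R3 ← R3 / (-379/42).
R1 ← R1 + 101/28·R3.
R2 ← R2 + 20/21·R3.
Row 4 reduces to 0 = 4, a contradiction. The system is inconsistent.

no solution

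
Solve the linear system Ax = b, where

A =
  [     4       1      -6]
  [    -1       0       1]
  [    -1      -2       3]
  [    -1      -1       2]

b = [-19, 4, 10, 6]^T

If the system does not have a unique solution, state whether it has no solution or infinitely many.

no solution

Row-reduce:
R1 ← R1 / (4).
R2 ← R2 + 1·R1.
R3 ← R3 + 1·R1.
R4 ← R4 + 1·R1.
R2 ← R2 / (1/4).
R1 ← R1 − 1/4·R2.
R3 ← R3 + 7/4·R2.
R4 ← R4 + 3/4·R2.
R3 ← R3 / (-2).
R1 ← R1 + 1·R3.
R2 ← R2 + 2·R3.
R4 ← R4 + 1·R3.
Row 4 reduces to 0 = -1, a contradiction. The system is inconsistent.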